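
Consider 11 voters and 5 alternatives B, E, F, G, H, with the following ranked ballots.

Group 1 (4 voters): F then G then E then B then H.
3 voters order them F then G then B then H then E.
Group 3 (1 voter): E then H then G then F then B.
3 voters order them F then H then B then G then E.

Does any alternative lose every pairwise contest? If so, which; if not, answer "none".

E

Head-to-head results (11 voters):
B–E: B 6–5.
B vs F: F wins 11–0.
B vs G: G wins 8–3.
B–H: B 7–4.
E vs F: 1 to 10, F.
E vs G: E preferred on 1 ballot; G wins 10–1.
E vs H: H, 6–5.
F vs G: F, 10–1.
F vs H: F, 10–1.
G vs H: G is ranked higher on 4+3 = 7 ballots, H on 4. G wins 7–4.
E loses to every other alternative — it is the Condorcet loser.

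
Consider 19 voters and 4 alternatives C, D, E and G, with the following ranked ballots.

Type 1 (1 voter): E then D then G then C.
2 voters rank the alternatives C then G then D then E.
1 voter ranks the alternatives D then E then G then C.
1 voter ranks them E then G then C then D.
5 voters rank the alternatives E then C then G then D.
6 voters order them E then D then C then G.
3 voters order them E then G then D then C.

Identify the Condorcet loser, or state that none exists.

none

Head-to-head results (19 voters):
C vs D: D, 11–8.
C vs E: E wins 17–2.
C vs G: C wins 13–6.
D–E: E 16–3.
D vs G: 1+1+6 = 8 for D, 11 for G — G by 11–8.
E vs G: E, 17–2.
No alternative is winless: C beats G; D beats C; E beats C; G beats D. There is no Condorcet loser.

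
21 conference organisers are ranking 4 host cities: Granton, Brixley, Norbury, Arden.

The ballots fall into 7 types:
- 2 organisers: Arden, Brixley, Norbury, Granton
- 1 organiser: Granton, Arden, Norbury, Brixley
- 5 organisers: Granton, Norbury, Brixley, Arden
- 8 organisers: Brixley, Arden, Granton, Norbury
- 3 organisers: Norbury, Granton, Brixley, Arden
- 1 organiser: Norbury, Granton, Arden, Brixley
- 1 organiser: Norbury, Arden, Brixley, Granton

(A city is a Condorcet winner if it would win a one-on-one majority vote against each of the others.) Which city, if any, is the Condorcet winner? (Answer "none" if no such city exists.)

none

Pairwise majorities:
Granton vs Brixley: 10 to 11, Brixley.
Granton vs Norbury: Granton is ranked higher on 1+5+8 = 14 ballots, Norbury on 7. Granton wins 14–7.
Granton vs Arden: 1+5+3+1 = 10 for Granton, 11 for Arden — Arden by 11–10.
Brixley vs Norbury: 2+8 = 10 for Brixley, 11 for Norbury — Norbury by 11–10.
Brixley vs Arden: 5+8+3 = 16 for Brixley, 5 for Arden — Brixley by 16–5.
Norbury vs Arden: 5+3+1+1 = 10 for Norbury, 11 for Arden — Arden by 11–10.
No city is unbeaten: Granton loses to Brixley; Brixley loses to Norbury; Norbury loses to Granton; Arden loses to Brixley. In particular Granton > Norbury > Brixley > Granton is a majority cycle — no Condorcet winner exists.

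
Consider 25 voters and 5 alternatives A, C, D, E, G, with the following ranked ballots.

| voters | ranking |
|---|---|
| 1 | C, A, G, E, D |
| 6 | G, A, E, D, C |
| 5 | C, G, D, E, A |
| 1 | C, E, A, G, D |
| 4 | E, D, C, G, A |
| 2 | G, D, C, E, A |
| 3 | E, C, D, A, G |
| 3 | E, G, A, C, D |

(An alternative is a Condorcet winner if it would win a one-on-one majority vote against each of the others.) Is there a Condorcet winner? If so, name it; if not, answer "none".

none

Head-to-head results (25 voters):
A vs C: A preferred on 6+3 = 9 ballots; C wins 16–9.
A vs D: 11 to 14, D.
A vs E: 1+6 = 7 for A, 18 for E — E by 18–7.
A vs G: 5 to 20, G.
C vs D: C is ranked higher on 1+5+1+3+3 = 13 ballots, D on 12. C wins 13–12.
C vs E: C is ranked higher on 1+5+1+2 = 9 ballots, E on 16. E wins 16–9.
C vs G: C is ranked higher on 1+5+1+4+3 = 14 ballots, G on 11. C wins 14–11.
D vs E: 7 to 18, E.
D vs G: 4+3 = 7 for D, 18 for G — G by 18–7.
E vs G: 11 to 14, G.
Each alternative drops at least one matchup (A loses to C; C loses to E; D loses to C; E loses to G; G loses to C); the cycle C > G > E > C rules out a Condorcet winner.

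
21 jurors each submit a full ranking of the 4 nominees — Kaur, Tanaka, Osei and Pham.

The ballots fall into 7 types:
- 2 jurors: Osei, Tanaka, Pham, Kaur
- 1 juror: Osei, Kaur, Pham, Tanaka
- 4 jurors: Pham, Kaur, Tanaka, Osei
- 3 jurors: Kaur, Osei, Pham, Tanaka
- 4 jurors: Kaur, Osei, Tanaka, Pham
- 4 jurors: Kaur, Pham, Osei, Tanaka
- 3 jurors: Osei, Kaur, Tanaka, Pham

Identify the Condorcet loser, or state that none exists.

Head-to-head results (21 jurors):
Kaur vs Tanaka: Kaur preferred on 1+4+3+4+4+3 = 19 ballots; Kaur wins 19–2.
Kaur vs Osei: Kaur wins 15–6.
Kaur vs Pham: Kaur preferred on 1+3+4+4+3 = 15 ballots; Kaur wins 15–6.
Tanaka vs Osei: Tanaka is ranked higher on 4 ballots, Osei on 17. Osei wins 17–4.
Tanaka vs Pham: 2+4+3 = 9 for Tanaka, 12 for Pham — Pham by 12–9.
Osei vs Pham: Osei preferred on 2+1+3+4+3 = 13 ballots; Osei wins 13–8.
Tanaka is beaten in every head-to-head and is the Condorcet loser.

Tanaka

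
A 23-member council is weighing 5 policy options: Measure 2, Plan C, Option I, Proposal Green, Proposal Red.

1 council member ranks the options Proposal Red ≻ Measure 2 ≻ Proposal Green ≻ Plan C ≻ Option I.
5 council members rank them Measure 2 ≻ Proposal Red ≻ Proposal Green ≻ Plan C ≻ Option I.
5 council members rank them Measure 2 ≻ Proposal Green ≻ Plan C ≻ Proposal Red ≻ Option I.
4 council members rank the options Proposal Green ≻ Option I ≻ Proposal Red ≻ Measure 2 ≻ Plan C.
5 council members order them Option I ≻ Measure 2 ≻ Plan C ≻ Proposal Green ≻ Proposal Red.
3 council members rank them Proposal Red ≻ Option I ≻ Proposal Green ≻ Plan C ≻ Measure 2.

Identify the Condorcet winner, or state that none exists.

none

Pairwise majorities:
Measure 2 vs Plan C: Measure 2 is ranked higher on 1+5+5+4+5 = 20 ballots, Plan C on 3. Measure 2 wins 20–3.
Measure 2 vs Option I: Measure 2 preferred on 1+5+5 = 11 ballots; Option I wins 12–11.
Measure 2 vs Proposal Green: Measure 2 preferred on 1+5+5+5 = 16 ballots; Measure 2 wins 16–7.
Measure 2 vs Proposal Red: Measure 2 is ranked higher on 5+5+5 = 15 ballots, Proposal Red on 8. Measure 2 wins 15–8.
Plan C vs Option I: 1+5+5 = 11 for Plan C, 12 for Option I — Option I by 12–11.
Plan C vs Proposal Green: Plan C is ranked higher on 5 ballots, Proposal Green on 18. Proposal Green wins 18–5.
Plan C vs Proposal Red: 5+5 = 10 for Plan C, 13 for Proposal Red — Proposal Red by 13–10.
Option I vs Proposal Green: 5+3 = 8 for Option I, 15 for Proposal Green — Proposal Green by 15–8.
Option I vs Proposal Red: Option I is ranked higher on 4+5 = 9 ballots, Proposal Red on 14. Proposal Red wins 14–9.
Proposal Green vs Proposal Red: Proposal Green is ranked higher on 5+4+5 = 14 ballots, Proposal Red on 9. Proposal Green wins 14–9.
Each option drops at least one matchup (Measure 2 loses to Option I; Plan C loses to Measure 2; Option I loses to Proposal Green; Proposal Green loses to Measure 2; Proposal Red loses to Measure 2); the cycle Measure 2 beats Proposal Green beats Option I beats Measure 2 rules out a Condorcet winner.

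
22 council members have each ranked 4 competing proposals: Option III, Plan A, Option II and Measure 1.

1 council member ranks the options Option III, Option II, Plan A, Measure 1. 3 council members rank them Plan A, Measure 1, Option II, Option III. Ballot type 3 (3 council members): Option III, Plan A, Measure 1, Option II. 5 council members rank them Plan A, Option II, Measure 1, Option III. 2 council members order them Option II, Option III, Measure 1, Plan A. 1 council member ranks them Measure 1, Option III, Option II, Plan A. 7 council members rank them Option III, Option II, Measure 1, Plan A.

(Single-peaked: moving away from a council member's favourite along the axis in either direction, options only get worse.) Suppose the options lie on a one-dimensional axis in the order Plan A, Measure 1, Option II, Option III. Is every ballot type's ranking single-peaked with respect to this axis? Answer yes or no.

Axis positions: Plan A=1, Measure 1=2, Option II=3, Option III=4.
Ballot type 1: ranking walks positions 4-3-1-2; Plan A is ranked above Measure 1 even though Measure 1 lies between Plan A and the peak Option III on the axis — preferences dip and rise again. Not single-peaked.
Ballot type 2 (peak Plan A at position 1): ranking walks positions 1-2-3-4, expanding outward from the peak — single-peaked.
Ballot type 3: ranking walks positions 4-1-2-3; Plan A is ranked above Option II even though Option II lies between Plan A and the peak Option III on the axis — preferences dip and rise again. Not single-peaked.
Ballot type 4: ranking walks positions 1-3-2-4; Option II is ranked above Measure 1 even though Measure 1 lies between Option II and the peak Plan A on the axis — preferences dip and rise again. Not single-peaked.
Ballot type 5 (peak Option II at position 3): ranking walks positions 3-4-2-1, expanding outward from the peak — single-peaked.
Ballot type 6: ranking walks positions 2-4-3-1; Option III is ranked above Option II even though Option II lies between Option III and the peak Measure 1 on the axis — preferences dip and rise again. Not single-peaked.
Ballot type 7 (peak Option III at position 4): ranking walks positions 4-3-2-1, expanding outward from the peak — single-peaked.
Ballot type 1 violates single-peakedness, so the profile is not single-peaked on this axis.

no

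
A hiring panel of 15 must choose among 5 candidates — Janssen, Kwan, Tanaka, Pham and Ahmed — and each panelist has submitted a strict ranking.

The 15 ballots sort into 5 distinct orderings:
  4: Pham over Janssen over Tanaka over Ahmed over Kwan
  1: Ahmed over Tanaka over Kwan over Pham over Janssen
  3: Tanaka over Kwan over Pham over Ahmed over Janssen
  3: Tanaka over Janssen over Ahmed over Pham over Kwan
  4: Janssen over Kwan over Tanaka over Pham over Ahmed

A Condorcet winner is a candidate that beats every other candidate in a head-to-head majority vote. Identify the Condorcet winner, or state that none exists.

none

Pairwise majorities:
Janssen vs Kwan: Janssen preferred on 4+3+4 = 11 ballots; Janssen wins 11–4.
Janssen vs Tanaka: Janssen is ranked higher on 4+4 = 8 ballots, Tanaka on 7. Janssen wins 8–7.
Janssen vs Pham: 7 to 8, Pham.
Janssen vs Ahmed: Janssen, 11–4.
Kwan vs Tanaka: Kwan is ranked higher on 4 ballots, Tanaka on 11. Tanaka wins 11–4.
Kwan vs Pham: Kwan, 8–7.
Kwan vs Ahmed: Ahmed, 8–7.
Tanaka vs Pham: 11 to 4, Tanaka.
Tanaka vs Ahmed: 14 to 1, Tanaka.
Pham vs Ahmed: Pham is ranked higher on 4+3+4 = 11 ballots, Ahmed on 4. Pham wins 11–4.
Every candidate loses at least once (Janssen loses to Pham; Kwan loses to Janssen; Tanaka loses to Janssen; Pham loses to Kwan; Ahmed loses to Janssen). The majority relation contains the cycle Janssen beats Kwan beats Pham beats Janssen, so there is no Condorcet winner.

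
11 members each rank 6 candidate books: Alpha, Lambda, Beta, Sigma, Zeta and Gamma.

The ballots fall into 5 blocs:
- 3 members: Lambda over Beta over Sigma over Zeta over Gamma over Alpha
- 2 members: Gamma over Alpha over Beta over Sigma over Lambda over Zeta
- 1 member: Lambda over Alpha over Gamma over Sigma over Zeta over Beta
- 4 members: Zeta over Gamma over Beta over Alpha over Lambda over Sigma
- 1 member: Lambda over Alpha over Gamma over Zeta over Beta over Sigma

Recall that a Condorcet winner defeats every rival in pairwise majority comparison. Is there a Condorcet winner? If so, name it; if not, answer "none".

none

Check each pair by majority over 11 ballots:
Alpha vs Lambda: Alpha, 6–5.
Alpha–Beta: Beta 7–4.
Alpha vs Sigma: Alpha wins 8–3.
Alpha vs Zeta: Zeta, 7–4.
Alpha–Gamma: Gamma 9–2.
Lambda–Beta: Beta 6–5.
Lambda vs Sigma: Lambda wins 9–2.
Lambda vs Zeta: Lambda, 7–4.
Lambda vs Gamma: Gamma wins 6–5.
Beta vs Sigma: Beta wins 10–1.
Beta vs Zeta: Zeta wins 6–5.
Beta–Gamma: Gamma 8–3.
Sigma vs Zeta: Sigma, 6–5.
Sigma vs Gamma: Gamma, 8–3.
Zeta vs Gamma: Zeta wins 7–4.
Every book loses at least once (Alpha loses to Beta; Lambda loses to Alpha; Beta loses to Zeta; Sigma loses to Alpha; Zeta loses to Lambda; Gamma loses to Zeta). The majority relation contains the cycle Alpha > Lambda > Zeta > Alpha, so there is no Condorcet winner.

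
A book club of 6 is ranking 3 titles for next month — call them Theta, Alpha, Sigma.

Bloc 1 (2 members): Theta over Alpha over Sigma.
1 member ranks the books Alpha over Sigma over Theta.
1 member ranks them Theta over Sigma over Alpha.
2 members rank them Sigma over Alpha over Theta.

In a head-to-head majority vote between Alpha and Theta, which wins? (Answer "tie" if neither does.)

Ballots ranking Alpha above Theta: 1 + 2 = 3.
Ballots ranking Theta above Alpha: 6 − 3 = 3.
3–3: the pair ties.

tie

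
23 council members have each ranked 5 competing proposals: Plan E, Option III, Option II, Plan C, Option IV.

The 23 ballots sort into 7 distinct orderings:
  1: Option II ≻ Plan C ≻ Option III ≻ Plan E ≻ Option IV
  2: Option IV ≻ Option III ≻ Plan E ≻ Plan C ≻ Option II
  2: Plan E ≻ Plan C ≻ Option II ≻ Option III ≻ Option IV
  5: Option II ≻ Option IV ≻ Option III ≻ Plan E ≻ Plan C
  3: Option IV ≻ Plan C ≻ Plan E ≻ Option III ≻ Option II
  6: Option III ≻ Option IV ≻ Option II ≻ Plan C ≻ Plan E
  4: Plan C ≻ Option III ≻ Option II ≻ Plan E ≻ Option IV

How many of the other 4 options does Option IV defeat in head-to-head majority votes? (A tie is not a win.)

Option IV against each rival (23 council members):
Option IV vs Plan E: 2+5+3+6 = 16 for Option IV, 7 for Plan E — Option IV by 16–7.
Option IV–Option III: Option III 13–10.
Option IV vs Option II: Option IV is ranked higher on 2+3+6 = 11 ballots, Option II on 12. Option II wins 12–11.
Option IV vs Plan C: 2+5+3+6 = 16 for Option IV, 7 for Plan C — Option IV by 16–7.
Option IV beats Plan E, Plan C; loses to Option III, Option II — 2 pairwise wins.

2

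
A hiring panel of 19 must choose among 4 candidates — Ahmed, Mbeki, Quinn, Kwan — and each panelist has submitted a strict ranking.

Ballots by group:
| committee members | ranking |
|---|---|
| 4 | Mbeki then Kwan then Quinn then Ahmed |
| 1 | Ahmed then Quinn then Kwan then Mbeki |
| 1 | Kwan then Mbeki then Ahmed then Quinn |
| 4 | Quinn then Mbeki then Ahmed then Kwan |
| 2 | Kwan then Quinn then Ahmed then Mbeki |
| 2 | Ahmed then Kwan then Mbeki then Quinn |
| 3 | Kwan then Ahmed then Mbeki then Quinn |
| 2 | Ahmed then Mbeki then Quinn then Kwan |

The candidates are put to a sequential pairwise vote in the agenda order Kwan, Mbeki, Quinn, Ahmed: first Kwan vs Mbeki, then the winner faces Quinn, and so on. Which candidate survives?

Round 1: Kwan vs Mbeki — 9–10, Mbeki advances.
Round 2: Mbeki vs Quinn — 12–7, Mbeki advances.
Round 3: Mbeki vs Ahmed — 9–10, Ahmed advances.
The agenda winner is Ahmed.

Ahmed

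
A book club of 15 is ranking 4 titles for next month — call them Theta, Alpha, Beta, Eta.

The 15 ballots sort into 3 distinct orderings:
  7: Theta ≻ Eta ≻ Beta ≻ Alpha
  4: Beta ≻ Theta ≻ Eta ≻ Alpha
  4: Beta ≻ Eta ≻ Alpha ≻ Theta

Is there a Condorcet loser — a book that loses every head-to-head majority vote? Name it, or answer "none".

Alpha

Head-to-head results (15 members):
Theta vs Alpha: 11 to 4, Theta.
Theta vs Beta: Beta wins 8–7.
Theta–Eta: Theta 11–4.
Alpha vs Beta: Beta, 15–0.
Alpha vs Eta: Eta wins 15–0.
Beta vs Eta: Beta, 8–7.
Alpha is beaten in every head-to-head and is the Condorcet loser.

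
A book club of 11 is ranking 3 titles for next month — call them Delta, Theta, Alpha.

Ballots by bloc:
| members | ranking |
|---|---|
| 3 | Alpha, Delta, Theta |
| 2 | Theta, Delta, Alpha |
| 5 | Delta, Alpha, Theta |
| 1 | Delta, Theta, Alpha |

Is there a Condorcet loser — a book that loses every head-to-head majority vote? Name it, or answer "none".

Pairwise majorities:
Delta vs Theta: Delta is ranked higher on 3+5+1 = 9 ballots, Theta on 2. Delta wins 9–2.
Delta vs Alpha: Delta is ranked higher on 2+5+1 = 8 ballots, Alpha on 3. Delta wins 8–3.
Theta–Alpha: Alpha 8–3.
Only Theta has no wins; Theta is the Condorcet loser.

Theta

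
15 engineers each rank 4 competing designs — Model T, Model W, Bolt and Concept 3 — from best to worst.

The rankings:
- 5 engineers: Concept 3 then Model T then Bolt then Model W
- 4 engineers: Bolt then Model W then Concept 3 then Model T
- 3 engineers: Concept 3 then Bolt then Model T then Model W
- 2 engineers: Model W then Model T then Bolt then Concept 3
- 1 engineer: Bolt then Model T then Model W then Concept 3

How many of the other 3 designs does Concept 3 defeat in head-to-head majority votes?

3

Concept 3 against each rival (15 engineers):
Concept 3 vs Model T: Concept 3 wins 12–3.
Concept 3 vs Model W: Concept 3, 8–7.
Concept 3 vs Bolt: Concept 3, 8–7.
Concept 3 beats Model T, Model W, Bolt — 3 pairwise wins.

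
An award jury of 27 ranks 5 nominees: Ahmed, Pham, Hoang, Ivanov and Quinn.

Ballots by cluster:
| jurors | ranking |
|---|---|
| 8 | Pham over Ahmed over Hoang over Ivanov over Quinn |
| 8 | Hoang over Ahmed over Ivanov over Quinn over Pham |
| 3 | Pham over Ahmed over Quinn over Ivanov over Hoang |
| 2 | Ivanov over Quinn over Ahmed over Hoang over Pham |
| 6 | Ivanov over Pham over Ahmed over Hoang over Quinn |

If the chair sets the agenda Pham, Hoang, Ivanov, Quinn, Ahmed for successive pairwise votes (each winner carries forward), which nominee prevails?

Ahmed

Round 1: Pham vs Hoang — 17–10, Pham advances.
Round 2: Pham vs Ivanov — 11–16, Ivanov advances.
Round 3: Ivanov vs Quinn — 24–3, Ivanov advances.
Round 4: Ivanov vs Ahmed — 8–19, Ahmed advances.
The agenda winner is Ahmed.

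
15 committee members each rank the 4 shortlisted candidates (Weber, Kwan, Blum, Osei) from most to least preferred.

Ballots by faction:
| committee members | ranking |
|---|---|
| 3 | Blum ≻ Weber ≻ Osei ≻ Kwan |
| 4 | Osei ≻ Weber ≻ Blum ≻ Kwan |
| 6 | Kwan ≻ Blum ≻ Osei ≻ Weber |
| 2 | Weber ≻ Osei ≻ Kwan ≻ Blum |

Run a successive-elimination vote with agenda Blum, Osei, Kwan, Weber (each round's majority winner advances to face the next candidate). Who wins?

Weber

Round 1: Blum vs Osei — 9–6, Blum advances.
Round 2: Blum vs Kwan — 7–8, Kwan advances.
Round 3: Kwan vs Weber — 6–9, Weber advances.
Weber survives the agenda.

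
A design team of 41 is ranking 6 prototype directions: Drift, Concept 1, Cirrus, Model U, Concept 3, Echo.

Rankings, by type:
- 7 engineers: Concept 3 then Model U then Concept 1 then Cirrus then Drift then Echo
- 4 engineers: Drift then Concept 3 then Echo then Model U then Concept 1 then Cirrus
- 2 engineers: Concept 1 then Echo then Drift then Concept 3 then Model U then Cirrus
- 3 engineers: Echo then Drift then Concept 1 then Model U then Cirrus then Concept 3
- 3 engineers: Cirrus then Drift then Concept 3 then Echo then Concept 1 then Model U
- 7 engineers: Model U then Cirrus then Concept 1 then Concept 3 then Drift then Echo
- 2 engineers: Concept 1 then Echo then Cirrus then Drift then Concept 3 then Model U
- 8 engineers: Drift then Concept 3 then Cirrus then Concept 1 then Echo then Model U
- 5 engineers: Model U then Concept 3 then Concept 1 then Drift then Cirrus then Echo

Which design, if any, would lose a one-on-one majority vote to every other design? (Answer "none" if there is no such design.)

none

Head-to-head results (41 engineers):
Drift vs Concept 1: 18 to 23, Concept 1.
Drift vs Cirrus: Drift, 22–19.
Drift vs Model U: Drift is ranked higher on 4+2+3+3+2+8 = 22 ballots, Model U on 19. Drift wins 22–19.
Drift vs Concept 3: Drift, 22–19.
Drift vs Echo: Drift preferred on 7+4+3+7+8+5 = 34 ballots; Drift wins 34–7.
Concept 1 vs Cirrus: Concept 1 preferred on 7+4+2+3+2+5 = 23 ballots; Concept 1 wins 23–18.
Concept 1 vs Model U: Model U wins 23–18.
Concept 1 vs Concept 3: Concept 1 is ranked higher on 2+3+7+2 = 14 ballots, Concept 3 on 27. Concept 3 wins 27–14.
Concept 1 vs Echo: Concept 1 wins 31–10.
Cirrus vs Model U: Cirrus preferred on 3+2+8 = 13 ballots; Model U wins 28–13.
Cirrus vs Concept 3: Concept 3 wins 26–15.
Cirrus vs Echo: Cirrus is ranked higher on 7+3+7+8+5 = 30 ballots, Echo on 11. Cirrus wins 30–11.
Model U vs Concept 3: Model U is ranked higher on 3+7+5 = 15 ballots, Concept 3 on 26. Concept 3 wins 26–15.
Model U vs Echo: Echo wins 22–19.
Concept 3 vs Echo: Concept 3 is ranked higher on 7+4+3+7+8+5 = 34 ballots, Echo on 7. Concept 3 wins 34–7.
Each design has at least one pairwise win (Drift beats Cirrus; Concept 1 beats Drift; Cirrus beats Echo; Model U beats Concept 1; Concept 3 beats Concept 1; Echo beats Model U) — no Condorcet loser.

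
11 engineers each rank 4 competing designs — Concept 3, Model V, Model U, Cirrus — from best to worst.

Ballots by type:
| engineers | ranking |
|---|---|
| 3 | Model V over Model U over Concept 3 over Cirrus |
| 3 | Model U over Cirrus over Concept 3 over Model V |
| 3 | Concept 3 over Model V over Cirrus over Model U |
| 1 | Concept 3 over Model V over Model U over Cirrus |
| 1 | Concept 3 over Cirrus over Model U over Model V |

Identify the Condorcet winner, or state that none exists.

none

Head-to-head results (11 engineers):
Concept 3 vs Model V: Concept 3 is ranked higher on 3+3+1+1 = 8 ballots, Model V on 3. Concept 3 wins 8–3.
Concept 3 vs Model U: Concept 3 preferred on 3+1+1 = 5 ballots; Model U wins 6–5.
Concept 3 vs Cirrus: Concept 3 preferred on 3+3+1+1 = 8 ballots; Concept 3 wins 8–3.
Model V vs Model U: Model V preferred on 3+3+1 = 7 ballots; Model V wins 7–4.
Model V vs Cirrus: 7 to 4, Model V.
Model U vs Cirrus: Model U is ranked higher on 3+3+1 = 7 ballots, Cirrus on 4. Model U wins 7–4.
Every design loses at least once (Concept 3 loses to Model U; Model V loses to Concept 3; Model U loses to Model V; Cirrus loses to Concept 3). The majority relation contains the cycle Concept 3 → Model V → Model U → Concept 3, so there is no Condorcet winner.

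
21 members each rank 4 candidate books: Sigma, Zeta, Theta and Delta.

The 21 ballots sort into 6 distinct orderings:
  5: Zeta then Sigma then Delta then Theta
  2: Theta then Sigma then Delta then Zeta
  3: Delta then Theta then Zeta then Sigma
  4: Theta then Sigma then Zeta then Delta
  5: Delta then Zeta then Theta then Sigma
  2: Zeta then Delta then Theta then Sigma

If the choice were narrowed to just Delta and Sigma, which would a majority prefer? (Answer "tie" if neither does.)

Ballots ranking Delta above Sigma: 3 + 5 + 2 = 10.
Ballots ranking Sigma above Delta: 21 − 10 = 11.
Sigma wins the head-to-head 11–10.

Sigma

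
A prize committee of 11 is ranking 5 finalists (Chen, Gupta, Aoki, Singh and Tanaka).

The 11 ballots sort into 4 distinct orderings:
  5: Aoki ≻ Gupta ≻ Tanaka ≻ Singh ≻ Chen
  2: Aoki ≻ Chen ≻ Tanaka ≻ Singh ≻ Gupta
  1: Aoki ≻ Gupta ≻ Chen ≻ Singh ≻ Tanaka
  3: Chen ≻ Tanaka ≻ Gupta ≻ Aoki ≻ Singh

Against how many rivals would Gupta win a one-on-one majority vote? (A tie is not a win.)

3

Gupta against each rival (11 jurors):
Gupta vs Chen: Gupta wins 6–5.
Gupta vs Aoki: Gupta preferred on 3 ballots; Aoki wins 8–3.
Gupta vs Singh: Gupta preferred on 5+1+3 = 9 ballots; Gupta wins 9–2.
Gupta–Tanaka: Gupta 6–5.
Gupta beats Chen, Singh, Tanaka; loses to Aoki — 3 pairwise wins.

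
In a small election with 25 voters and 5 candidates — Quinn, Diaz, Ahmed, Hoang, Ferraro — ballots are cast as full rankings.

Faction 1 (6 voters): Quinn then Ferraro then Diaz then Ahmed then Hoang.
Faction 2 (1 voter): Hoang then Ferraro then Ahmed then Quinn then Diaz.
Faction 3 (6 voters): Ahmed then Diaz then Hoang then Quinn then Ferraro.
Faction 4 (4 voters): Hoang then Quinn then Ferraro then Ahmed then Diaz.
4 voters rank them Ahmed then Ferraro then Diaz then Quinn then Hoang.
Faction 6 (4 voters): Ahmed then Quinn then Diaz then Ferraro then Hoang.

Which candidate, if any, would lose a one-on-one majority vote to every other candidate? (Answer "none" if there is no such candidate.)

Head-to-head results (25 voters):
Quinn–Diaz: Quinn 15–10.
Quinn vs Ahmed: 10 to 15, Ahmed.
Quinn vs Hoang: 14 to 11, Quinn.
Quinn vs Ferraro: Quinn wins 20–5.
Diaz vs Ahmed: Ahmed wins 19–6.
Diaz vs Hoang: Diaz is ranked higher on 6+6+4+4 = 20 ballots, Hoang on 5. Diaz wins 20–5.
Diaz vs Ferraro: 6+4 = 10 for Diaz, 15 for Ferraro — Ferraro by 15–10.
Ahmed–Hoang: Ahmed 20–5.
Ahmed vs Ferraro: Ahmed, 14–11.
Hoang vs Ferraro: Ferraro, 14–11.
Hoang loses to every other candidate — it is the Condorcet loser.

Hoang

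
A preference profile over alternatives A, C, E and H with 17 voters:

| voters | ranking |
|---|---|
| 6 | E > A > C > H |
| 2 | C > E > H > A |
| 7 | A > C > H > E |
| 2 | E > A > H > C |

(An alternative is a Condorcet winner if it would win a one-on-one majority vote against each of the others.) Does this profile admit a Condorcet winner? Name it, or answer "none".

none

Check each pair by majority over 17 ballots:
A vs C: A, 15–2.
A vs E: E wins 10–7.
A vs H: A wins 15–2.
C vs E: C, 9–8.
C vs H: C wins 15–2.
E–H: E 10–7.
Each alternative drops at least one matchup (A loses to E; C loses to A; E loses to C; H loses to A); the cycle A beats C beats E beats A rules out a Condorcet winner.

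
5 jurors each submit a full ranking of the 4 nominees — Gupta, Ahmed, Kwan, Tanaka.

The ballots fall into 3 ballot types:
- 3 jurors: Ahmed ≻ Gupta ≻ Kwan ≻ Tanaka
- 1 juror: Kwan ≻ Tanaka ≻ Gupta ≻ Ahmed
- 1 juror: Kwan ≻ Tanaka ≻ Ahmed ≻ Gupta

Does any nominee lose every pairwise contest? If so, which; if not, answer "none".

Head-to-head results (5 jurors):
Gupta vs Ahmed: Ahmed, 4–1.
Gupta vs Kwan: Gupta wins 3–2.
Gupta–Tanaka: Gupta 3–2.
Ahmed vs Kwan: Ahmed, 3–2.
Ahmed vs Tanaka: Ahmed, 3–2.
Kwan vs Tanaka: Kwan is ranked higher on 3+1+1 = 5 ballots, Tanaka on 0. Kwan wins 5–0.
Tanaka is beaten in every head-to-head and is the Condorcet loser.

Tanaka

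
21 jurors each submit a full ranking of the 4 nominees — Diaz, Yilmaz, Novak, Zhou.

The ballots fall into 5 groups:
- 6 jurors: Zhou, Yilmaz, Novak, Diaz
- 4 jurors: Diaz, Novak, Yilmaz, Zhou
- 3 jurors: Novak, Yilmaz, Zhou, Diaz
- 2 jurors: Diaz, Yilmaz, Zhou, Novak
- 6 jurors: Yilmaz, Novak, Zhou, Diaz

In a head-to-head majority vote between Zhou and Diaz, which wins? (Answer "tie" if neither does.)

Zhou

Ballots ranking Zhou above Diaz: 6 + 3 + 6 = 15.
Ballots ranking Diaz above Zhou: 21 − 15 = 6.
Zhou wins the head-to-head 15–6.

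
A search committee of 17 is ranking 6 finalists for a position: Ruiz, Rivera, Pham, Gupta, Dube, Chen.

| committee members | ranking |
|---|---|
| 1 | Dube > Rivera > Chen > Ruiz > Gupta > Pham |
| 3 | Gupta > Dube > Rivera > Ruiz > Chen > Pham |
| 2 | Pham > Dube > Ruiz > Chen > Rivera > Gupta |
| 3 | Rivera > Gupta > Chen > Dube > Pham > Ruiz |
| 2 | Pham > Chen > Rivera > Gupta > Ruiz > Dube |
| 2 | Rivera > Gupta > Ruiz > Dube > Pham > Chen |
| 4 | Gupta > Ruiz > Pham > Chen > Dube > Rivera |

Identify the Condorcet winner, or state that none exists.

none

Pairwise majorities:
Ruiz–Rivera: Rivera 11–6.
Ruiz vs Pham: Ruiz, 10–7.
Ruiz vs Gupta: Gupta wins 14–3.
Ruiz vs Dube: Dube wins 9–8.
Ruiz vs Chen: Ruiz wins 11–6.
Rivera–Pham: Rivera 9–8.
Rivera–Gupta: Rivera 10–7.
Rivera vs Dube: Dube wins 10–7.
Rivera–Chen: Rivera 9–8.
Pham–Gupta: Gupta 13–4.
Pham vs Dube: Dube wins 9–8.
Pham vs Chen: Pham, 10–7.
Gupta–Dube: Gupta 14–3.
Gupta–Chen: Gupta 12–5.
Dube vs Chen: Chen, 9–8.
No candidate is unbeaten: Ruiz loses to Rivera; Rivera loses to Dube; Pham loses to Ruiz; Gupta loses to Rivera; Dube loses to Gupta; Chen loses to Ruiz. In particular Ruiz → Chen → Dube → Ruiz is a majority cycle — no Condorcet winner exists.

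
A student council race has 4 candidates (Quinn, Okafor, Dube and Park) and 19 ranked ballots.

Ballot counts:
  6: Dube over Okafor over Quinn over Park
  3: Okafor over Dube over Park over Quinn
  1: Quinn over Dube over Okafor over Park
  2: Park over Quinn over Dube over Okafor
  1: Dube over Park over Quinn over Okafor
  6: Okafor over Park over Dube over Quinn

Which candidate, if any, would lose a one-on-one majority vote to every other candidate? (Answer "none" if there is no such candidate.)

Quinn

Head-to-head results (19 voters):
Quinn vs Okafor: Quinn is ranked higher on 1+2+1 = 4 ballots, Okafor on 15. Okafor wins 15–4.
Quinn vs Dube: 1+2 = 3 for Quinn, 16 for Dube — Dube by 16–3.
Quinn vs Park: Park, 12–7.
Okafor–Dube: Dube 10–9.
Okafor vs Park: Okafor, 16–3.
Dube vs Park: Dube preferred on 6+3+1+1 = 11 ballots; Dube wins 11–8.
Quinn is beaten in every head-to-head and is the Condorcet loser.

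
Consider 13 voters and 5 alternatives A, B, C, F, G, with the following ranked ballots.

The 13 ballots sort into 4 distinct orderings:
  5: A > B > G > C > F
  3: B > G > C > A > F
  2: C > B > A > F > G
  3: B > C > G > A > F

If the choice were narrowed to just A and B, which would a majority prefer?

Ballots ranking A above B: 5.
Ballots ranking B above A: 13 − 5 = 8.
B wins the head-to-head 8–5.

B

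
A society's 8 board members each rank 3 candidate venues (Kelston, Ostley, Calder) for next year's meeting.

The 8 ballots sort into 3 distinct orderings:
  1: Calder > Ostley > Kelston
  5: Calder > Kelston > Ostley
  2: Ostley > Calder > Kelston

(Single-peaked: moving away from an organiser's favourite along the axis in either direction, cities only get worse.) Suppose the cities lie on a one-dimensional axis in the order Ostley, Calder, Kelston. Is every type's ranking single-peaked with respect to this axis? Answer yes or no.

yes

Axis positions: Ostley=1, Calder=2, Kelston=3.
Type 1 (peak Calder at position 2): ranking walks positions 2-1-3, expanding outward from the peak — single-peaked.
Type 2 (peak Calder at position 2): ranking walks positions 2-3-1, expanding outward from the peak — single-peaked.
Type 3 (peak Ostley at position 1): ranking walks positions 1-2-3, expanding outward from the peak — single-peaked.
Every ranking is single-peaked on this axis.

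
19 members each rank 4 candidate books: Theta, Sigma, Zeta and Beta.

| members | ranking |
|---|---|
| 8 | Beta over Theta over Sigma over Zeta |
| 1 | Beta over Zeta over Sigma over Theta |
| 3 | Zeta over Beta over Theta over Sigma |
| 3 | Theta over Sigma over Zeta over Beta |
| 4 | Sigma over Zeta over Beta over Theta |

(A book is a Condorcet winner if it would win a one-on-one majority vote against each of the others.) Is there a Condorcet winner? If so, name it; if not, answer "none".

none

Head-to-head results (19 members):
Theta vs Sigma: 14 to 5, Theta.
Theta vs Zeta: 11 to 8, Theta.
Theta vs Beta: Theta preferred on 3 ballots; Beta wins 16–3.
Sigma vs Zeta: 15 to 4, Sigma.
Sigma vs Beta: Sigma preferred on 3+4 = 7 ballots; Beta wins 12–7.
Zeta vs Beta: Zeta is ranked higher on 3+3+4 = 10 ballots, Beta on 9. Zeta wins 10–9.
Every book loses at least once (Theta loses to Beta; Sigma loses to Theta; Zeta loses to Theta; Beta loses to Zeta). The majority relation contains the cycle Theta > Zeta > Beta > Theta, so there is no Condorcet winner.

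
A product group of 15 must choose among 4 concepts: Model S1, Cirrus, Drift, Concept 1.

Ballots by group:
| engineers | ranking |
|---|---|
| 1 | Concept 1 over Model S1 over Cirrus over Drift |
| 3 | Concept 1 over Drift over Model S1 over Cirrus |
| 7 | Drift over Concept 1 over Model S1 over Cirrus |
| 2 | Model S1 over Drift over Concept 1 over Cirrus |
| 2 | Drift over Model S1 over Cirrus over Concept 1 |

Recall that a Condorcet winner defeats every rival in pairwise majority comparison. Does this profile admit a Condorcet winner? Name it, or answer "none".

Drift

Head-to-head results (15 engineers):
Model S1–Cirrus: Model S1 15–0.
Model S1 vs Drift: 1+2 = 3 for Model S1, 12 for Drift — Drift by 12–3.
Model S1–Concept 1: Concept 1 11–4.
Cirrus vs Drift: Cirrus preferred on 1 ballot; Drift wins 14–1.
Cirrus vs Concept 1: Concept 1 wins 13–2.
Drift vs Concept 1: 11 to 4, Drift.
Drift defeats every rival head-to-head and is the Condorcet winner.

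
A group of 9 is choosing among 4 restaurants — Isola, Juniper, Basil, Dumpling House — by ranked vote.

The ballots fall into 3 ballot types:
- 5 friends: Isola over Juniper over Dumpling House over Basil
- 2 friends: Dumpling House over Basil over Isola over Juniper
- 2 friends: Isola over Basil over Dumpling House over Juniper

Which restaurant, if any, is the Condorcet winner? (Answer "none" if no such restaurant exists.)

Isola

Pairwise majorities:
Isola vs Juniper: Isola wins 9–0.
Isola vs Basil: Isola, 7–2.
Isola–Dumpling House: Isola 7–2.
Juniper vs Basil: Juniper, 5–4.
Juniper vs Dumpling House: Juniper wins 5–4.
Basil vs Dumpling House: Dumpling House, 7–2.
Isola defeats every rival head-to-head and is the Condorcet winner.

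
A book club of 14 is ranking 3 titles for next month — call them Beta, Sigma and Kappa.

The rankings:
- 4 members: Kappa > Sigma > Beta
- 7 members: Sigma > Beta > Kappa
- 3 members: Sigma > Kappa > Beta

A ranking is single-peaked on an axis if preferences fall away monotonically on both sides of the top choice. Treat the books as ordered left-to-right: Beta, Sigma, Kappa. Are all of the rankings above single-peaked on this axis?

yes

Axis positions: Beta=1, Sigma=2, Kappa=3.
Bloc 1 (peak Kappa at position 3): ranking walks positions 3-2-1, expanding outward from the peak — single-peaked.
Bloc 2 (peak Sigma at position 2): ranking walks positions 2-1-3, expanding outward from the peak — single-peaked.
Bloc 3 (peak Sigma at position 2): ranking walks positions 2-3-1, expanding outward from the peak — single-peaked.
Every ranking is single-peaked on this axis.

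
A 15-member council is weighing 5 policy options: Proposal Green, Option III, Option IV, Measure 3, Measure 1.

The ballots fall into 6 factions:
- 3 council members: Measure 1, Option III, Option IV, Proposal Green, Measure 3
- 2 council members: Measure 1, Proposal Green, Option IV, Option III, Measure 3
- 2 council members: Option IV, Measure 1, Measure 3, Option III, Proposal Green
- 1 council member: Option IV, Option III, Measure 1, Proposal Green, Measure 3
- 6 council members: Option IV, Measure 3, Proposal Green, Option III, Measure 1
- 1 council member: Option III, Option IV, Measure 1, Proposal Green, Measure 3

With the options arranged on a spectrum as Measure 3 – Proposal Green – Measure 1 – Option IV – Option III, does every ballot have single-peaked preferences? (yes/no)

no

Axis positions: Measure 3=1, Proposal Green=2, Measure 1=3, Option IV=4, Option III=5.
Faction 1: ranking walks positions 3-5-4-2-1; Option III is ranked above Option IV even though Option IV lies between Option III and the peak Measure 1 on the axis — preferences dip and rise again. Not single-peaked.
Faction 2 (peak Measure 1 at position 3): ranking walks positions 3-2-4-5-1, expanding outward from the peak — single-peaked.
Faction 3: ranking walks positions 4-3-1-5-2; Measure 3 is ranked above Proposal Green even though Proposal Green lies between Measure 3 and the peak Option IV on the axis — preferences dip and rise again. Not single-peaked.
Faction 4 (peak Option IV at position 4): ranking walks positions 4-5-3-2-1, expanding outward from the peak — single-peaked.
Faction 5: ranking walks positions 4-1-2-5-3; Measure 3 is ranked above Measure 1 even though Measure 1 lies between Measure 3 and the peak Option IV on the axis — preferences dip and rise again. Not single-peaked.
Faction 6 (peak Option III at position 5): ranking walks positions 5-4-3-2-1, expanding outward from the peak — single-peaked.
Faction 1 violates single-peakedness, so the profile is not single-peaked on this axis.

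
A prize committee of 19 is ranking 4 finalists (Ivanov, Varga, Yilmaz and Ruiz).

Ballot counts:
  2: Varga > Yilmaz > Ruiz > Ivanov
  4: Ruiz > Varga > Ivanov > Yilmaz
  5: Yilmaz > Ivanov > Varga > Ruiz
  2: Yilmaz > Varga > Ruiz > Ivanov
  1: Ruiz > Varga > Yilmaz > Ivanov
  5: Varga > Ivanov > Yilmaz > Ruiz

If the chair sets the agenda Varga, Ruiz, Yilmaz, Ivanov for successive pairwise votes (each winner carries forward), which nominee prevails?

Varga

Round 1: Varga vs Ruiz — 14–5, Varga advances.
Round 2: Varga vs Yilmaz — 12–7, Varga advances.
Round 3: Varga vs Ivanov — 14–5, Varga advances.
The agenda winner is Varga.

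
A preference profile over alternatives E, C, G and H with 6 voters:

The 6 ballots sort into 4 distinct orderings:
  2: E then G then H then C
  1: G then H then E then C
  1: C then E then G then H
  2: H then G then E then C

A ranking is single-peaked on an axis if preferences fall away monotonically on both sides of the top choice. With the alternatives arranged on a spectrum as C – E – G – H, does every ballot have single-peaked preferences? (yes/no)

Axis positions: C=1, E=2, G=3, H=4.
Cluster 1 (peak E at position 2): ranking walks positions 2-3-4-1, expanding outward from the peak — single-peaked.
Cluster 2 (peak G at position 3): ranking walks positions 3-4-2-1, expanding outward from the peak — single-peaked.
Cluster 3 (peak C at position 1): ranking walks positions 1-2-3-4, expanding outward from the peak — single-peaked.
Cluster 4 (peak H at position 4): ranking walks positions 4-3-2-1, expanding outward from the peak — single-peaked.
Every ranking is single-peaked on this axis.

yes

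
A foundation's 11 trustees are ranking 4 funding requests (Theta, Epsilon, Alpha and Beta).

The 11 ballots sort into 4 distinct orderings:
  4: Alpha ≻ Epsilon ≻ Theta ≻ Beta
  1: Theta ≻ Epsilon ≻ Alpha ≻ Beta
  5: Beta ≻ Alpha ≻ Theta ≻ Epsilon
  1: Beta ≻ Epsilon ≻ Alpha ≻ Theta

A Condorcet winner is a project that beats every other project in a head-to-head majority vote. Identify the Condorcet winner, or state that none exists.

Beta

Head-to-head results (11 reviewers):
Theta vs Epsilon: Theta is ranked higher on 1+5 = 6 ballots, Epsilon on 5. Theta wins 6–5.
Theta–Alpha: Alpha 10–1.
Theta vs Beta: Beta, 6–5.
Epsilon vs Alpha: Alpha, 9–2.
Epsilon vs Beta: Epsilon is ranked higher on 4+1 = 5 ballots, Beta on 6. Beta wins 6–5.
Alpha vs Beta: Alpha preferred on 4+1 = 5 ballots; Beta wins 6–5.
Beta defeats every rival head-to-head and is the Condorcet winner.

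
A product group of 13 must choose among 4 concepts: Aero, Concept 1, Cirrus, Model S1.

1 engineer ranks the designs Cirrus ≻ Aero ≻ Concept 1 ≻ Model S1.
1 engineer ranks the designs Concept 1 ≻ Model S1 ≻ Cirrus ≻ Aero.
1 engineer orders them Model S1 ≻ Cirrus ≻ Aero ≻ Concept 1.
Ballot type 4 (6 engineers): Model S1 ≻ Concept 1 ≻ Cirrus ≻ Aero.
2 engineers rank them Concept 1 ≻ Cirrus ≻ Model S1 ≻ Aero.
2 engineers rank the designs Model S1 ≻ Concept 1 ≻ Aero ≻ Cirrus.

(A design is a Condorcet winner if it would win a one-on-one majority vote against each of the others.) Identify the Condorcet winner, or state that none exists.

Head-to-head results (13 engineers):
Aero vs Concept 1: Concept 1 wins 11–2.
Aero vs Cirrus: Cirrus, 11–2.
Aero vs Model S1: Model S1, 12–1.
Concept 1–Cirrus: Concept 1 11–2.
Concept 1–Model S1: Model S1 9–4.
Cirrus vs Model S1: Model S1 wins 10–3.
Model S1 wins every pairwise contest, so Model S1 is the Condorcet winner.

Model S1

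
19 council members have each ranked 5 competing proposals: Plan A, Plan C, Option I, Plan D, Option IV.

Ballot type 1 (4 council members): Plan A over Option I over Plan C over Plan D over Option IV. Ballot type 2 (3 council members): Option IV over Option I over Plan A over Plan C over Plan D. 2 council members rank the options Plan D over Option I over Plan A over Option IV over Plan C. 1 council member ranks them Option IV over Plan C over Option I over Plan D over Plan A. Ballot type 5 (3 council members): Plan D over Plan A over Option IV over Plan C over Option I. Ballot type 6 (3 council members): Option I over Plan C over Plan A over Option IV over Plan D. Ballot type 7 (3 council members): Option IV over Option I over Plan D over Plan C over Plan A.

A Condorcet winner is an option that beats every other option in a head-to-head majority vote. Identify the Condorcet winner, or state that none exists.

Head-to-head results (19 council members):
Plan A vs Plan C: Plan A, 12–7.
Plan A vs Option I: Option I wins 12–7.
Plan A vs Plan D: Plan A, 10–9.
Plan A vs Option IV: Plan A wins 12–7.
Plan C vs Option I: Option I wins 15–4.
Plan C vs Plan D: Plan C, 11–8.
Plan C vs Option IV: Option IV wins 12–7.
Option I vs Plan D: Option I wins 14–5.
Option I vs Option IV: Option IV, 10–9.
Plan D–Option IV: Option IV 10–9.
No option is unbeaten: Plan A loses to Option I; Plan C loses to Plan A; Option I loses to Option IV; Plan D loses to Plan A; Option IV loses to Plan A. In particular Plan A > Option IV > Option I > Plan A is a majority cycle — no Condorcet winner exists.

none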